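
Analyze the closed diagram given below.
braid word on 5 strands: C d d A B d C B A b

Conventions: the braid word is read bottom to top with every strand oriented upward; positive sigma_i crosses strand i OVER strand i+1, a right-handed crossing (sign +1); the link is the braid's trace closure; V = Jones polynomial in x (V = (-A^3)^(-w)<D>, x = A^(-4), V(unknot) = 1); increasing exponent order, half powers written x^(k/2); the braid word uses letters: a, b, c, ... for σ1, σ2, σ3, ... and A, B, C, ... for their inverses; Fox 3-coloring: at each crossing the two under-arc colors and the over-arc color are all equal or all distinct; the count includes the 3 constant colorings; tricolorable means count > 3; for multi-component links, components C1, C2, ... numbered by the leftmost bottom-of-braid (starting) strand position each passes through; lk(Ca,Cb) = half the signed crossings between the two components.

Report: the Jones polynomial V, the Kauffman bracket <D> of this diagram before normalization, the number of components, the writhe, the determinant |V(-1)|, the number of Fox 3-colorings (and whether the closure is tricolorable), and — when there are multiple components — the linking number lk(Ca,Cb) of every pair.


V(x) = -x^-5 + x^-4 - 2x^-3 + 4x^-2 - 3x^-1 + 4 - 3x + 2x^2 - x^3
bracket: -A^-18 + 2A^-14 - 3A^-10 + 4A^-6 - 3A^-2 + 4A^2 - 2A^6 + A^10 - A^14, w = -2
1 component, writhe -2, over 10 crossings
det 21, colorings 9 of 3^10 — tricolorable
observation: w = -2 shifts under R1 moves; the (-A^3)^(2) factor cancels that in V


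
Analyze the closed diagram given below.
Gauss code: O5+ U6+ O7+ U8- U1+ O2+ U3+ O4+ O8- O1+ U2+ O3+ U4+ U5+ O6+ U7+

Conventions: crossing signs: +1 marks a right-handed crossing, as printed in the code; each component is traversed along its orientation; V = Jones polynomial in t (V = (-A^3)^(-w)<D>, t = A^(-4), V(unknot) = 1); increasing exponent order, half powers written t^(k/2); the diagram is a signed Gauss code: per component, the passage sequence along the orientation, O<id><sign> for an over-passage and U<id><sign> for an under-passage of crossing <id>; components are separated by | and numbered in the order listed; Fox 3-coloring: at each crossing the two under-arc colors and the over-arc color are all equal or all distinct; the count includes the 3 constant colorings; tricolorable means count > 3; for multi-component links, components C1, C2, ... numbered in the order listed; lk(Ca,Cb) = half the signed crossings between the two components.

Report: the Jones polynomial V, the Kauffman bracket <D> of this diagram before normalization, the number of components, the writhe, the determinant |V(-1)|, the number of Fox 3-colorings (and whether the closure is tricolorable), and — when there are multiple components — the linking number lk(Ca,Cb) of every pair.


V(t) = t^2 + 2t^4 - 2t^5 + t^6 - 2t^7 + t^8
bracket: A^-14 - 2A^-10 + A^-6 - 2A^-2 + 2A^2 + A^10, w = +6
1 component, writhe +6, over 8 crossings
det 9, colorings 27 of 3^8 — tricolorable
observation: the span of V is 6, forcing >= 6 crossings in any diagram


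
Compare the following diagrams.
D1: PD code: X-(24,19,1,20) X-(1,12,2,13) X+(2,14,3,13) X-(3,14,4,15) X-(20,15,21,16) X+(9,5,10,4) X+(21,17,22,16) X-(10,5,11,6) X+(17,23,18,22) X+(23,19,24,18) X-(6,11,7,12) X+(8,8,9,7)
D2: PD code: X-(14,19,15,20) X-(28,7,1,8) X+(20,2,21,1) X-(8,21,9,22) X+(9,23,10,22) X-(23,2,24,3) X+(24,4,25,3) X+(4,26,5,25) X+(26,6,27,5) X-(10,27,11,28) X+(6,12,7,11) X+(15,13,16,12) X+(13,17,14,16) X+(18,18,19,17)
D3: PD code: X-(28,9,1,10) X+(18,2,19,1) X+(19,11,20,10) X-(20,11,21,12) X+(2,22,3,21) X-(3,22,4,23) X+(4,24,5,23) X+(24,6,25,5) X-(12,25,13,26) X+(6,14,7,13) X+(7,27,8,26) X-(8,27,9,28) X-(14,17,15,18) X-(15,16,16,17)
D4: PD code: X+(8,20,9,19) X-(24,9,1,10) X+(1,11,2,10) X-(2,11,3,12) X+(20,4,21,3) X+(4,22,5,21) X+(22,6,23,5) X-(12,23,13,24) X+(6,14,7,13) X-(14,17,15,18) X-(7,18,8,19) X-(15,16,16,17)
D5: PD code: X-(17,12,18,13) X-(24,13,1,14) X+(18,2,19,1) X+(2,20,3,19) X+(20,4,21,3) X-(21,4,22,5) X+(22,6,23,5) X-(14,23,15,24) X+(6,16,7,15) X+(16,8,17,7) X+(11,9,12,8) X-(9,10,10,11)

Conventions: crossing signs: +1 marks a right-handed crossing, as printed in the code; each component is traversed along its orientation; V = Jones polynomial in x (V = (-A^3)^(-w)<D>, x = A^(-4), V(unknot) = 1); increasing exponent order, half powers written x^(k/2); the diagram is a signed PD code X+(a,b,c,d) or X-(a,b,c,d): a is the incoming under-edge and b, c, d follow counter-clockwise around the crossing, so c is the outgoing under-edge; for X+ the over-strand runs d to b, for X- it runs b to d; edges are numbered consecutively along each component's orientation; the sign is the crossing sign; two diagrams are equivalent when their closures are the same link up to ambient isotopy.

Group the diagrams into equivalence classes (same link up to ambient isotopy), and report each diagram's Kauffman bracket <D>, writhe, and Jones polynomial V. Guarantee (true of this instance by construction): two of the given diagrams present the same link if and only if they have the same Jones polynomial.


classes: {D1} | {D2, D3, D4, D5}
V(D1) = 1  [12 crossings, <D> = 1, w = 0]
D2 (bracket A^-8 - 2A^-4 + 2 - 2A^4 + 2A^8 - A^12 + A^16; 14 crossings at w = +4): V = x^-1 - 1 + 2x - 2x^2 + 2x^3 - 2x^4 + x^5
D3 (bracket A^-20 - 2A^-16 + 2A^-12 - 2A^-8 + 2A^-4 - 1 + A^4; 14 crossings at w = 0): V = x^-1 - 1 + 2x - 2x^2 + 2x^3 - 2x^4 + x^5
V(D4) = x^-1 - 1 + 2x - 2x^2 + 2x^3 - 2x^4 + x^5  [12 crossings, <D> = A^-20 - 2A^-16 + 2A^-12 - 2A^-8 + 2A^-4 - 1 + A^4, w = 0]
D5 (bracket A^-14 - 2A^-10 + 2A^-6 - 2A^-2 + 2A^2 - A^6 + A^10; 12 crossings at w = +2): V = x^-1 - 1 + 2x - 2x^2 + 2x^3 - 2x^4 + x^5
note: 2 classes among 5 diagrams; unequal V(x) rules out equality


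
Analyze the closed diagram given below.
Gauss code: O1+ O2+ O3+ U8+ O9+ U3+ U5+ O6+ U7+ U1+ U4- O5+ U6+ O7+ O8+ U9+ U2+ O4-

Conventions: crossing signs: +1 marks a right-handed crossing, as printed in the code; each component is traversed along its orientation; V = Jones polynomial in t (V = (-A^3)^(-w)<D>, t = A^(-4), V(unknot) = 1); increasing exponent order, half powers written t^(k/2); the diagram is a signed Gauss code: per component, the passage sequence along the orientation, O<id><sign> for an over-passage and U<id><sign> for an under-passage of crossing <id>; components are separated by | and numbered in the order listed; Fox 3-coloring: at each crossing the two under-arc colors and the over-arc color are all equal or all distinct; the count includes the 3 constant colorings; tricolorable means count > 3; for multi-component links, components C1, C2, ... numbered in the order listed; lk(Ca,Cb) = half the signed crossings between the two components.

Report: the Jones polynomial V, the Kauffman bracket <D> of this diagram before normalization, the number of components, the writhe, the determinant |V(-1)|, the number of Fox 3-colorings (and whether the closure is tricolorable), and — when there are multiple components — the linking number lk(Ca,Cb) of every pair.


V = t^2 + 2t^4 - 2t^5 + t^6 - 2t^7 + t^8
<D> = -A^-11 + 2A^-7 - A^-3 + 2A - 2A^5 - A^13 (w = +7)
1 component over 9 crossings, w = +7
27 Fox colorings among 3^9, |V(-1)| = 9: tricolorable
why: V spans 6 powers of t: at least 6 crossings in any diagram


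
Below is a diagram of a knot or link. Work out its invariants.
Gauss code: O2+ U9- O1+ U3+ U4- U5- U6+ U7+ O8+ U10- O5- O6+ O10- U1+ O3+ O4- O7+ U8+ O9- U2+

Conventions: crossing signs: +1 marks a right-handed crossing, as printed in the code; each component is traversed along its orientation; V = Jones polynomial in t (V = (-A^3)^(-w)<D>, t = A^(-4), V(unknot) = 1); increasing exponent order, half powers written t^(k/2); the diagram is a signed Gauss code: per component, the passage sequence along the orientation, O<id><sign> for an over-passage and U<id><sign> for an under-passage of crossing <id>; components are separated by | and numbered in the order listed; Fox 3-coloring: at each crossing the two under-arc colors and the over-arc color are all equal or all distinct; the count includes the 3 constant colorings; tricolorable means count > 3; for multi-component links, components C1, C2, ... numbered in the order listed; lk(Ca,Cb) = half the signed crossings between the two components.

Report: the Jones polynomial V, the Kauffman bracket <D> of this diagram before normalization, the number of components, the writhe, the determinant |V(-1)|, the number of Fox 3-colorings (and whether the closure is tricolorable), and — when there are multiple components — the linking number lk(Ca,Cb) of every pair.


V = t + t^3 - t^4
<D> = -A^-10 + A^-6 + A^2 (w = +2)
1 component over 10 crossings, w = +2
9 Fox colorings among 3^10, |V(-1)| = 3: tricolorable
why: |V(-1)| = 3: so tricolorable, since 3 divides 3


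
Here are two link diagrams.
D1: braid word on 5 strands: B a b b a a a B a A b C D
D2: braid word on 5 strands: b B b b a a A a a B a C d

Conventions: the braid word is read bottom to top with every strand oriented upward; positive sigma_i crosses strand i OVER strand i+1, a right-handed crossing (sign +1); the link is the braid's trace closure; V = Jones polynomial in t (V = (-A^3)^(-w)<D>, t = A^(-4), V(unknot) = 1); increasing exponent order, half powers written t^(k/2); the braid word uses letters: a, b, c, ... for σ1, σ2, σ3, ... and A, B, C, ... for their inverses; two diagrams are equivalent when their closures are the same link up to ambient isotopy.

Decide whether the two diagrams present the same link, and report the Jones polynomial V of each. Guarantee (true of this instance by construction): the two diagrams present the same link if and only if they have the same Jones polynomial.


equivalent: yes
D1 (bracket A^-21 - A^-17 + 2A^-13 - 2A^-9 + 2A^-5 - A^-1 + A^3; 13 crossings at w = +3): V = -t^(3/2) + t^(5/2) - 2t^(7/2) + 2t^(9/2) - 2t^(11/2) + t^(13/2) - t^(15/2)
D2 (bracket A^-15 - A^-11 + 2A^-7 - 2A^-3 + 2A - A^5 + A^9; 13 crossings at w = +5): V = -t^(3/2) + t^(5/2) - 2t^(7/2) + 2t^(9/2) - 2t^(11/2) + t^(13/2) - t^(15/2)
key observation: one V(t) for all 2 diagrams — one class (guaranteed)


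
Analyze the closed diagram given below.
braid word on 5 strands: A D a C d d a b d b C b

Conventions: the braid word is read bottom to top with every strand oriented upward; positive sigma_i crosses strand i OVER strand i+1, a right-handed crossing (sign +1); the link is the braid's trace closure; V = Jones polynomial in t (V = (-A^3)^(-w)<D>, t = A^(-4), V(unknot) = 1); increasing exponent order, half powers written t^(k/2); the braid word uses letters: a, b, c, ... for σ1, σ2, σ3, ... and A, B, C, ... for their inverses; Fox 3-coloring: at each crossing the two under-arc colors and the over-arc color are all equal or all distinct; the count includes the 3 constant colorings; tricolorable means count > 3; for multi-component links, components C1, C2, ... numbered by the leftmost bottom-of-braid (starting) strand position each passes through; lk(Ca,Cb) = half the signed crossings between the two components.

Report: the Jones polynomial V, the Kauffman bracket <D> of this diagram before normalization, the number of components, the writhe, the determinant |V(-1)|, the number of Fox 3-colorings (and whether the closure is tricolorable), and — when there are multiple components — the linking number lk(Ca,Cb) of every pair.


Jones polynomial: V(t) = t - t^2 + 2t^3 - t^4 + t^5 - t^6
<D> = -A^-12 + A^-8 - A^-4 + 2 - A^4 + A^8; writhe +4
components 1, writhe +4 (12 crossings)
3-colorings: 3 of 3^12, det 7 — not tricolorable
note: |V(-1)| = 7: so not tricolorable, since 3 does not divide 7


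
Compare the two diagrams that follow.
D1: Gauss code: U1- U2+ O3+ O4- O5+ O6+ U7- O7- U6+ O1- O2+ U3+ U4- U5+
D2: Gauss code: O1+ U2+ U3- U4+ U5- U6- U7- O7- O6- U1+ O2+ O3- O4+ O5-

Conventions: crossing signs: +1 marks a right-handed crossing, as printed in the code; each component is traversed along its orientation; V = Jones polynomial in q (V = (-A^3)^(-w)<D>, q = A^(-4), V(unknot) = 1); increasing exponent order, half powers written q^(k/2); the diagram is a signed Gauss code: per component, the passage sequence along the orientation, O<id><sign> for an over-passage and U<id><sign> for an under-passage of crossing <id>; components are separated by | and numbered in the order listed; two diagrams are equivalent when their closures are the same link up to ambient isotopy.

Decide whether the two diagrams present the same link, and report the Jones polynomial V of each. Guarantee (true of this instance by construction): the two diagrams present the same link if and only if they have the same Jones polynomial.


same link: yes
V(D1) = 1  [7 crossings, <D> = -A^3, w = +1]
D2 (bracket -A^-3; 7 crossings at w = -1): V = 1
note: all 2 diagrams share one V(q), hence one class


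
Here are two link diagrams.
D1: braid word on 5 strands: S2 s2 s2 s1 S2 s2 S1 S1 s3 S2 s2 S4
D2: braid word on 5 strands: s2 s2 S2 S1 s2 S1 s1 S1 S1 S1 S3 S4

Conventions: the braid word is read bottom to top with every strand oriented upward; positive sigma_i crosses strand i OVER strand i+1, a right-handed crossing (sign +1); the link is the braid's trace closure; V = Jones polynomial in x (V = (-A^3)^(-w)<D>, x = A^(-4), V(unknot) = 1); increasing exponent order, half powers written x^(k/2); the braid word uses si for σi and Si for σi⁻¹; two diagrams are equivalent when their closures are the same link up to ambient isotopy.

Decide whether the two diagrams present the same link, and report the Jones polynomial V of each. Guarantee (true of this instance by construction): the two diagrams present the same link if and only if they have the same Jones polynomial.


equivalent: no
D1 (bracket 1; 12 crossings at w = 0): V = 1
V(D2) = x^-5 - 2x^-4 + 2x^-3 - 2x^-2 + 2x^-1 - 1 + x  (w -4, c 12, <D> = A^-16 - A^-12 + 2A^-8 - 2A^-4 + 2 - 2A^4 + A^8)
key observation: 2 classes among 2 diagrams; unequal V(x) rules out equality


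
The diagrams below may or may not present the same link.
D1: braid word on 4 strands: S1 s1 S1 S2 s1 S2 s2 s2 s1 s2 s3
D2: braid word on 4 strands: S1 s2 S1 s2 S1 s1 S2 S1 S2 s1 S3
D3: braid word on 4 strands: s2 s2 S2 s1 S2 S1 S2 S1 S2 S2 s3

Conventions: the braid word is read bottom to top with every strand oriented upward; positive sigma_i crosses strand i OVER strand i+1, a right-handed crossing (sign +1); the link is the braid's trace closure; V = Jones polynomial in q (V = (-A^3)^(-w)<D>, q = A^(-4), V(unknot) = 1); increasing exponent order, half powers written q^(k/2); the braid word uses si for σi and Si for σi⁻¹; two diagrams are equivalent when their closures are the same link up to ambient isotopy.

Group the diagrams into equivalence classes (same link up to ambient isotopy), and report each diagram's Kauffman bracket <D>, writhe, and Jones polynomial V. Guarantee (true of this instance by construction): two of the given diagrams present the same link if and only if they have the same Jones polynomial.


grouping into links: {D1} | {D2} | {D3}
V(D1) = 1 + q + q^2 + q^3  (w +3, c 11, <D> = -A^-3 - A - A^5 - A^9)
V(D2) = q^-3 + q^-2 + q^-1 + 1  [11 crossings, <D> = -A^-9 - A^-5 - A^-1 - A^3, w = -3]
D3 (bracket -A^-5 - 2A^3 - A^11; 11 crossings at w = -3): V = q^-5 + 2q^-3 + q^-1
why: comparing 3 Jones polynomials yields 3 groups


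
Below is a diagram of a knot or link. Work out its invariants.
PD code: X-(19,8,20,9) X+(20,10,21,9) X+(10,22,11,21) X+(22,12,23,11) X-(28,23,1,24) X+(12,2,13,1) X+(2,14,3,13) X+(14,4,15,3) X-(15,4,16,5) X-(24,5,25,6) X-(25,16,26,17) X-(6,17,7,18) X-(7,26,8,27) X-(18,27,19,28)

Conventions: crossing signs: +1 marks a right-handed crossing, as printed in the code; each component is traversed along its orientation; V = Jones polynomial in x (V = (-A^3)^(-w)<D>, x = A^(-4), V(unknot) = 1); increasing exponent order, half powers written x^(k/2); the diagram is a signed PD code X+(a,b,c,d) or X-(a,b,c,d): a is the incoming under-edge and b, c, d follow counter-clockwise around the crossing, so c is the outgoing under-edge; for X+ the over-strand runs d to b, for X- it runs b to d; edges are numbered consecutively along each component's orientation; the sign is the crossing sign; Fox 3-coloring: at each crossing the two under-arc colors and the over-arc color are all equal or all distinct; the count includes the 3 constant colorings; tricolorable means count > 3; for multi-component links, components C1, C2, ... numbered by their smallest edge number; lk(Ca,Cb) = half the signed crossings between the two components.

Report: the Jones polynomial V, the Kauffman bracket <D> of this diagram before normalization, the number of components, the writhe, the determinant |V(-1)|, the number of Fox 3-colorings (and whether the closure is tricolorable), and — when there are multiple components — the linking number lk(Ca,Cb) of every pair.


Jones polynomial: V(x) = -x^-5 + x^-4 - x^-3 + 2x^-2 - x^-1 + 2 - x
<D> = -A^-10 + 2A^-6 - A^-2 + 2A^2 - A^6 + A^10 - A^14; writhe -2
components 1, writhe -2 (14 crossings)
3-colorings: 9 of 3^14, det 9 — tricolorable
note: det 9 = |V(-1)|; divisible by 3, so tricolorable


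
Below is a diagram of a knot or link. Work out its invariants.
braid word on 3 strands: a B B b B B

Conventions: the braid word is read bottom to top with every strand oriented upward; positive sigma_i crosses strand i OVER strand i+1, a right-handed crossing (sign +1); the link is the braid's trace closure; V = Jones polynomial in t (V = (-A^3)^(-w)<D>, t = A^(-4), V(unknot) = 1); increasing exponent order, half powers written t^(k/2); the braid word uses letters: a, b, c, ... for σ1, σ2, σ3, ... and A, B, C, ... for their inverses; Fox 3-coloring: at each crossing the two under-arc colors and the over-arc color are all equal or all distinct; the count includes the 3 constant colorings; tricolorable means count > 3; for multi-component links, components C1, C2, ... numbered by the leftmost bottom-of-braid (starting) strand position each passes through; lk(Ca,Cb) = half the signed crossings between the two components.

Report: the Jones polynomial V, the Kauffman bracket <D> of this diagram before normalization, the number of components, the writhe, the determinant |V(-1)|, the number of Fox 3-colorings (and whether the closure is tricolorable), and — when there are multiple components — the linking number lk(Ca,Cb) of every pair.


V(t) = -t^-4 + t^-3 + t^-1
bracket: A^-2 + A^6 - A^10, w = -2
1 component, writhe -2, over 6 crossings
det 3, colorings 9 of 3^6 — tricolorable
observation: det 3 = |V(-1)|; divisible by 3, so tricolorable


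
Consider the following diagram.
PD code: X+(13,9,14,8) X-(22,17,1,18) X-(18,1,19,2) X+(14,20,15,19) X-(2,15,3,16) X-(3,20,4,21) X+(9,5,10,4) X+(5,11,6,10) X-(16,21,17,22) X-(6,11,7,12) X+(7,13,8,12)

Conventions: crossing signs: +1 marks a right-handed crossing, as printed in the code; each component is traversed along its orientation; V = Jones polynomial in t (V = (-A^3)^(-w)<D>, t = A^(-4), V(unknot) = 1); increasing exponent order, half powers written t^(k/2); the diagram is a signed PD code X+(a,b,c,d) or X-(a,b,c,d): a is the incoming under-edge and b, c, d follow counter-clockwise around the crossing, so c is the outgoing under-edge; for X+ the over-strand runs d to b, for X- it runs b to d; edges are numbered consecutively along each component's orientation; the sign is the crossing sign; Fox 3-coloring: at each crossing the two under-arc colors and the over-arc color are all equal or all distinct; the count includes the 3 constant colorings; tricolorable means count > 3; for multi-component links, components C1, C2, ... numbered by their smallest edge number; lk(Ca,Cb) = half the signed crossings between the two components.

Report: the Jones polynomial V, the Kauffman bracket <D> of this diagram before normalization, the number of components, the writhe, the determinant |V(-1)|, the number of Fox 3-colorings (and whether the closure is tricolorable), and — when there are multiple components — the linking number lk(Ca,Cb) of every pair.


Jones polynomial: V(t) = -t^-3 + t^-2 - t^-1 + 3 - t + t^2 - t^3
<D> = A^-15 - A^-11 + A^-7 - 3A^-3 + A - A^5 + A^9; writhe -1
components 1, writhe -1 (11 crossings)
3-colorings: 27 of 3^11, det 9 — tricolorable
note: V is palindromic (span 6, det 9): t -> 1/t fixes it; necessary, not sufficient, for amphichirality


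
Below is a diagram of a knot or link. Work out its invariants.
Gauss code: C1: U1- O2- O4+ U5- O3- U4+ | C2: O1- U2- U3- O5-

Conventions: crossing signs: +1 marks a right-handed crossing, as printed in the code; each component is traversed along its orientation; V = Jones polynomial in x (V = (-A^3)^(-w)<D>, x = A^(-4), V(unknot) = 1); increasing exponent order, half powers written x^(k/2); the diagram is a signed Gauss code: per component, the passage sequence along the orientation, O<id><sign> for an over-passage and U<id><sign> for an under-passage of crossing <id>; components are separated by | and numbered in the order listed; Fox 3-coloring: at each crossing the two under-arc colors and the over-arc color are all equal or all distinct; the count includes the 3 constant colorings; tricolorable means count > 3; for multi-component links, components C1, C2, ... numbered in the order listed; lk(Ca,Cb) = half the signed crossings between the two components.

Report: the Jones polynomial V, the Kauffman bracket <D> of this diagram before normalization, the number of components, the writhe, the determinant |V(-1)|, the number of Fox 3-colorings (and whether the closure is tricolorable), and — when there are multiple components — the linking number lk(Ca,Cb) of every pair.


V(x) = -x^(-9/2) - x^(-5/2) + x^(-3/2) - x^(-1/2)
bracket: A^-7 - A^-3 + A + A^9, w = -3
2 components, writhe -3, over 5 crossings
lk(C1,C2) = -2
det 4, colorings 3 of 3^5 — not tricolorable
observation: the 1 component pair carries total linking -2


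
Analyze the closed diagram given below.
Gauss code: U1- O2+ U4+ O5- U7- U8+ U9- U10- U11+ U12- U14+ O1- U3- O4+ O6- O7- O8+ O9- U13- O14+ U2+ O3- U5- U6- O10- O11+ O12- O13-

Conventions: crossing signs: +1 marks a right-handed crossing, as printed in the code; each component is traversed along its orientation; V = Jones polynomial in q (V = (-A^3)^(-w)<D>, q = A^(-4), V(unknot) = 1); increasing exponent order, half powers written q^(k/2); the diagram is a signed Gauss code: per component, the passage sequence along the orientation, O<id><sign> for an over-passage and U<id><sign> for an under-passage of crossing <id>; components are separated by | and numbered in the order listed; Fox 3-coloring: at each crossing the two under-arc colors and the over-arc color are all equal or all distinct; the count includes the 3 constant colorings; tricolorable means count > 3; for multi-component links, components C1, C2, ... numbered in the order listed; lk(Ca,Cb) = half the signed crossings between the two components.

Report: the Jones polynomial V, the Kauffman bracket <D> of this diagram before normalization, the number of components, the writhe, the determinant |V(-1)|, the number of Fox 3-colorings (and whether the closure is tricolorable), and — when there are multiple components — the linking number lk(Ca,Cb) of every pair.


V(q) = q^-7 - 2q^-6 + 2q^-5 - 3q^-4 + 3q^-3 - 2q^-2 + 2q^-1
bracket: 2A^-8 - 2A^-4 + 3 - 3A^4 + 2A^8 - 2A^12 + A^16, w = -4
1 component, writhe -4, over 14 crossings
det 15, colorings 9 of 3^14 — tricolorable
observation: det 15 = |V(-1)|; divisible by 3, so tricolorable


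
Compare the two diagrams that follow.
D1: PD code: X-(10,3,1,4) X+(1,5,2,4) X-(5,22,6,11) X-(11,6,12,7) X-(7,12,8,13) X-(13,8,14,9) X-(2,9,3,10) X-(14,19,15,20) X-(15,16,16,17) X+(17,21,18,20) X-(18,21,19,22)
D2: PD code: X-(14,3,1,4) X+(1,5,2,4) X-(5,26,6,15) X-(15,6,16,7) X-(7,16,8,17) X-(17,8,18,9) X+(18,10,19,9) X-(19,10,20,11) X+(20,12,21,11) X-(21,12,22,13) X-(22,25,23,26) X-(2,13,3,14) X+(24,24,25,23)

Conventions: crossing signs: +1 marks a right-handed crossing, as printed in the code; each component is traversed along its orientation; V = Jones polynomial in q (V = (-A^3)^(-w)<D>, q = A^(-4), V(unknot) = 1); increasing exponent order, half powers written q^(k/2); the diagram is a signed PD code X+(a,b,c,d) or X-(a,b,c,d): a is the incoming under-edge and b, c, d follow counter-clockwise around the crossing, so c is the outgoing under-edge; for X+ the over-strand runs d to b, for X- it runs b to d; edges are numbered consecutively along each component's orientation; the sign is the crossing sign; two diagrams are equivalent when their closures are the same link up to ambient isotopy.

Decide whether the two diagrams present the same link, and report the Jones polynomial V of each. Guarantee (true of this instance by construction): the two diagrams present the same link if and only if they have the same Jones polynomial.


equivalent: yes
V(D1) = -q^(-11/2) + q^(-9/2) - q^(-7/2) - q^(-3/2)  (w -7, c 11, <D> = A^-15 + A^-7 - A^-3 + A)
V(D2) = -q^(-11/2) + q^(-9/2) - q^(-7/2) - q^(-3/2)  [13 crossings, <D> = A^-9 + A^-1 - A^3 + A^7, w = -5]
key observation: Reidemeister moves carry D1 (11 crossings) to D2 (13)


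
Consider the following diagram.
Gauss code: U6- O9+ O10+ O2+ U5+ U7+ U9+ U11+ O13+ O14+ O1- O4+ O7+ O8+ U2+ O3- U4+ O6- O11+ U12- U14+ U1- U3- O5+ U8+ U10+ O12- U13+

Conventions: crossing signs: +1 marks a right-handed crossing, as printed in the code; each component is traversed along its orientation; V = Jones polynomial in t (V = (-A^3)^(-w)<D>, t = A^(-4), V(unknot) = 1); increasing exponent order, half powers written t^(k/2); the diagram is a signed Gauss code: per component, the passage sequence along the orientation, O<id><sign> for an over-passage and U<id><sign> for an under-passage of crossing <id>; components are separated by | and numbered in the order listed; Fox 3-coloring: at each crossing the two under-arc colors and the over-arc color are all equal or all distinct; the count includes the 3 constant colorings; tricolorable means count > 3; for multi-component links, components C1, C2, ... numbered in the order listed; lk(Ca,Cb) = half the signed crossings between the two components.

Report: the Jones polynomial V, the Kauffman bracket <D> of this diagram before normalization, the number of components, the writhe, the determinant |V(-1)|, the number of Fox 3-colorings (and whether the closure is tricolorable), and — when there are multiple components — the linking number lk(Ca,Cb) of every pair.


Jones polynomial: V(t) = t - t^2 + 2t^3 - 2t^4 + 2t^5 - t^6 + t^7 - t^8
<D> = -A^-14 + A^-10 - A^-6 + 2A^-2 - 2A^2 + 2A^6 - A^10 + A^14; writhe +6
components 1, writhe +6 (14 crossings)
3-colorings: 3 of 3^14, det 11 — not tricolorable
note: |V(-1)| = 11: so not tricolorable, since 3 does not divide 11


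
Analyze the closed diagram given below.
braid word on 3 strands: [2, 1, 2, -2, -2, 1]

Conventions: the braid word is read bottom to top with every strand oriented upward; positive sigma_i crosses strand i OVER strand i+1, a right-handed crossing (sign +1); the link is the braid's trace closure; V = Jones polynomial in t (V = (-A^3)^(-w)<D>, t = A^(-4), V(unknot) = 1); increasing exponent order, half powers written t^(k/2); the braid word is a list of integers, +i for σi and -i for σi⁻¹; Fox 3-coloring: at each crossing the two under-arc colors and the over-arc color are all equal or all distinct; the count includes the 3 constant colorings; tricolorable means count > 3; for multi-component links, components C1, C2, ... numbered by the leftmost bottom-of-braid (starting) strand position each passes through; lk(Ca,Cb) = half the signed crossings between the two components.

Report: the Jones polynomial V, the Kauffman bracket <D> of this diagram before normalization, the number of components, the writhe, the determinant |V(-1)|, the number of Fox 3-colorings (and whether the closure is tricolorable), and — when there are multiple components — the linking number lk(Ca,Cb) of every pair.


V(t) = 1
bracket: A^6, w = +2
1 component, writhe +2, over 6 crossings
det 1, colorings 3 of 3^6 — not tricolorable
observation: |V(-1)| = 1: so not tricolorable, since 3 does not divide 1


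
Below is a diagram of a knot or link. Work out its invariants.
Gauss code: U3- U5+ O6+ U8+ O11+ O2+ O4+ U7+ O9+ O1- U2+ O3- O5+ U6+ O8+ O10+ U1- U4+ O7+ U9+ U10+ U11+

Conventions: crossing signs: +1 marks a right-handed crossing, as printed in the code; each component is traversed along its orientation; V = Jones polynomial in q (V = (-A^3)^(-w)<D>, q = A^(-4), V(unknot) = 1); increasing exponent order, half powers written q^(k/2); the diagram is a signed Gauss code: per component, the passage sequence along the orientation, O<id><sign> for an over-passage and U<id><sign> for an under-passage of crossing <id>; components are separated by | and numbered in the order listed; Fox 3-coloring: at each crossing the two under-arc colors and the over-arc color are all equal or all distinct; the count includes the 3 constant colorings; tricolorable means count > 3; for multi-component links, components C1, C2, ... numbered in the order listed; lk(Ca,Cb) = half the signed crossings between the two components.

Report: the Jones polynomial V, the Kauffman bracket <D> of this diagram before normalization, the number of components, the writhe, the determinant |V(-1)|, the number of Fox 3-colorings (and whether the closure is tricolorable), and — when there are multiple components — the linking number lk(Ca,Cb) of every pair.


V = q^2 - q^3 + 3q^4 - 3q^5 + 3q^6 - 3q^7 + 2q^8 - q^9
<D> = A^-15 - 2A^-11 + 3A^-7 - 3A^-3 + 3A - 3A^5 + A^9 - A^13 (w = +7)
1 component over 11 crossings, w = +7
3 Fox colorings among 3^11, |V(-1)| = 17: not tricolorable
why: |V(-1)| = 17: so not tricolorable, since 3 does not divide 17


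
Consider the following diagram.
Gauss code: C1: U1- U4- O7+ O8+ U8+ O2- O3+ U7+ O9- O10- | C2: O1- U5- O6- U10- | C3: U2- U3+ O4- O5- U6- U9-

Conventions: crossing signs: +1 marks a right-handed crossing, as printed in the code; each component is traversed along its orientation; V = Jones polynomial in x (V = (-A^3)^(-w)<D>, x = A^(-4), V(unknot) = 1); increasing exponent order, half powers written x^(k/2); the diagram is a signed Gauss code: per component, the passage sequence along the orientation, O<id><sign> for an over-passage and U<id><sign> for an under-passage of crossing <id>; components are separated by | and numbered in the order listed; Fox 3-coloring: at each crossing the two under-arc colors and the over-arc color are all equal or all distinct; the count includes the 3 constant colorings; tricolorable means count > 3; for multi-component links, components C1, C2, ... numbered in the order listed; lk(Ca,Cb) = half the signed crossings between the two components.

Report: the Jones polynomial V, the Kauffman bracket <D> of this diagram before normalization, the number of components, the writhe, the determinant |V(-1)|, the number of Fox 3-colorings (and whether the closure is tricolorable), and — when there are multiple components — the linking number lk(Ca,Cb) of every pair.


V(x) = 2x^-6 + x^-4 + x^-2
bracket: A^-4 + A^4 + 2A^12, w = -4
3 components, writhe -4, over 10 crossings
lk(C1,C2) = -1
linking number lk(C1,C3) = -1
lk(C2,C3): -1
det 4, colorings 3 of 3^10 — not tricolorable
observation: det 4 = |V(-1)|; not divisible by 3, so not tricolorable


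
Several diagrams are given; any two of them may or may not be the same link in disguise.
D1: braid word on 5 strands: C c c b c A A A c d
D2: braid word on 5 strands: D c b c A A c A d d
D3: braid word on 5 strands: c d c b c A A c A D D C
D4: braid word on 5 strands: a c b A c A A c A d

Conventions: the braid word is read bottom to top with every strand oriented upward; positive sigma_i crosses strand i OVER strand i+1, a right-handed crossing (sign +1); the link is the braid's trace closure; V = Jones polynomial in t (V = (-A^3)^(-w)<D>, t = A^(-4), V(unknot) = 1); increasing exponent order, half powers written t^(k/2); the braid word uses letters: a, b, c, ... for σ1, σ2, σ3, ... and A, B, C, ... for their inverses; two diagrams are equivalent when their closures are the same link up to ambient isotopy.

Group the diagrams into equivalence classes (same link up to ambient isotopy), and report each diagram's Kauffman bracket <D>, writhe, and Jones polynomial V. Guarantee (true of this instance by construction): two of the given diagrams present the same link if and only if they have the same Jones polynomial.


classes: {D1, D2, D3, D4}
V(D1) = -t^-3 + t^-2 - t^-1 + 3 - t + t^2 - t^3  [10 crossings, <D> = -A^-6 + A^-2 - A^2 + 3A^6 - A^10 + A^14 - A^18, w = +2]
V(D2) = -t^-3 + t^-2 - t^-1 + 3 - t + t^2 - t^3  (w +2, c 10, <D> = -A^-6 + A^-2 - A^2 + 3A^6 - A^10 + A^14 - A^18)
V(D3) = -t^-3 + t^-2 - t^-1 + 3 - t + t^2 - t^3  [12 crossings, <D> = -A^-12 + A^-8 - A^-4 + 3 - A^4 + A^8 - A^12, w = 0]
V(D4) = -t^-3 + t^-2 - t^-1 + 3 - t + t^2 - t^3  (w +2, c 10, <D> = -A^-6 + A^-2 - A^2 + 3A^6 - A^10 + A^14 - A^18)
note: one V(t) for all 4 diagrams — one class (guaranteed)


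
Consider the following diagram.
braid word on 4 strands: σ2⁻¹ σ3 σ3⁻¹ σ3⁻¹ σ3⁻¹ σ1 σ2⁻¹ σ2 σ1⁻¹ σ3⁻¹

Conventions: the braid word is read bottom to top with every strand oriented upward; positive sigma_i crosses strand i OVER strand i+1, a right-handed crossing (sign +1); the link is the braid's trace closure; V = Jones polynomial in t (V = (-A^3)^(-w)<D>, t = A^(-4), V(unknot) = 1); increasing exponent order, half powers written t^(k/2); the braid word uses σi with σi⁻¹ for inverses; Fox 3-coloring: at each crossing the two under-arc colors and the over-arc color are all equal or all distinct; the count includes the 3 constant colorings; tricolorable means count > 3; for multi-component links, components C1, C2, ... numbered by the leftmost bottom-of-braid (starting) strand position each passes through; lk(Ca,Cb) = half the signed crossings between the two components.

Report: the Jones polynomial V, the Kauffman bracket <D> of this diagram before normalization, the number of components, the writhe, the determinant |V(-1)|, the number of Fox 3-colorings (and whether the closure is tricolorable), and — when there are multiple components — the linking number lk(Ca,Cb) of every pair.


V(t) = t^(-9/2) - t^(-5/2) - t^(-3/2) - t^(-1/2)
bracket: -A^-10 - A^-6 - A^-2 + A^6, w = -4
2 components, writhe -4, over 10 crossings
lk(C1,C2) = 0
det 0, colorings 27 of 3^10 — tricolorable
observation: every pair of the 2 components has lk = 0


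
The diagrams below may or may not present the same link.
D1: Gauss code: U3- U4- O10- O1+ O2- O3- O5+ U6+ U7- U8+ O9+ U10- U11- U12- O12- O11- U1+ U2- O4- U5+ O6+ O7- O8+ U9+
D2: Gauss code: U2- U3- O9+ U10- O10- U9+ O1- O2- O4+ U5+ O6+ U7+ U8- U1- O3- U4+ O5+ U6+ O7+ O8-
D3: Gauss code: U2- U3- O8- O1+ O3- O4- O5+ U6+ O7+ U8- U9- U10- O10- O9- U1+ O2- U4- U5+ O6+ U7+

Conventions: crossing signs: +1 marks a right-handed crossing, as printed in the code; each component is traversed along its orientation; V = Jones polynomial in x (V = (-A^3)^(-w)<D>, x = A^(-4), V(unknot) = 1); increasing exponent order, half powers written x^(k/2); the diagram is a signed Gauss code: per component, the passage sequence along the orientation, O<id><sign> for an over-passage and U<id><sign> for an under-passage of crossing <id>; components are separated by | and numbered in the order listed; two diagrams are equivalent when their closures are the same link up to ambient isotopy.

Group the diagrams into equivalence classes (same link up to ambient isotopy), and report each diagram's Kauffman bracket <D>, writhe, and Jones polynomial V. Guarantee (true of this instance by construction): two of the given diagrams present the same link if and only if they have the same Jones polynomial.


grouping into links: {D1, D2, D3}
V(D1) = 1  (w -2, c 12, <D> = A^-6)
D2 (bracket 1; 10 crossings at w = 0): V = 1
V(D3) = 1  (w -2, c 10, <D> = A^-6)
key observation: one V(x) for all 3 diagrams — one class (guaranteed)


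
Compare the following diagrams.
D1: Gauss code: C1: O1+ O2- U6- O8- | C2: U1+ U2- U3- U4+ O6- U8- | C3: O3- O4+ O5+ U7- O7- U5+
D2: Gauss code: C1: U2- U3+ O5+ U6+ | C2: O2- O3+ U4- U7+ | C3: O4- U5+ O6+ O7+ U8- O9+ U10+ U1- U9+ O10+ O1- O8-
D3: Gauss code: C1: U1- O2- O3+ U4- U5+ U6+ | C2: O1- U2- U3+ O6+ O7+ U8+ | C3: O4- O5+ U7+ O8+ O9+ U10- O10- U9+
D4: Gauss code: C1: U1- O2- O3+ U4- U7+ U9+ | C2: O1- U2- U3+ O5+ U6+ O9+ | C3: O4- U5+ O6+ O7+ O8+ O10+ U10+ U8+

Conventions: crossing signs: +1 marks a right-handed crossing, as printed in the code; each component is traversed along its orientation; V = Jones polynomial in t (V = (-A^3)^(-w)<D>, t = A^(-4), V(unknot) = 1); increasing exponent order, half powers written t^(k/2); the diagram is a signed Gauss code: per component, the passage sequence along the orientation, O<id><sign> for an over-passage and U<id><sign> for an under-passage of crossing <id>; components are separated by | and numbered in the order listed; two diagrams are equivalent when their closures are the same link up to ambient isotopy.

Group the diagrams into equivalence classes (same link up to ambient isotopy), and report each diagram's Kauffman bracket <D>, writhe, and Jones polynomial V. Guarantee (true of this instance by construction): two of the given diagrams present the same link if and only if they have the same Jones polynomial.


classes: {D1} | {D2, D3, D4}
V(D1) = t^-3 + t^-2 + t^-1 + 1  [8 crossings, <D> = A^-6 + A^-2 + A^2 + A^6, w = -2]
D2 (bracket A^-6 + A^-2 + A^2 + A^6; 10 crossings at w = +2): V = 1 + t + t^2 + t^3
V(D3) = 1 + t + t^2 + t^3  [10 crossings, <D> = A^-6 + A^-2 + A^2 + A^6, w = +2]
V(D4) = 1 + t + t^2 + t^3  [10 crossings, <D> = 1 + A^4 + A^8 + A^12, w = +4]
note: 2 values of V(t) split the 4 diagrams


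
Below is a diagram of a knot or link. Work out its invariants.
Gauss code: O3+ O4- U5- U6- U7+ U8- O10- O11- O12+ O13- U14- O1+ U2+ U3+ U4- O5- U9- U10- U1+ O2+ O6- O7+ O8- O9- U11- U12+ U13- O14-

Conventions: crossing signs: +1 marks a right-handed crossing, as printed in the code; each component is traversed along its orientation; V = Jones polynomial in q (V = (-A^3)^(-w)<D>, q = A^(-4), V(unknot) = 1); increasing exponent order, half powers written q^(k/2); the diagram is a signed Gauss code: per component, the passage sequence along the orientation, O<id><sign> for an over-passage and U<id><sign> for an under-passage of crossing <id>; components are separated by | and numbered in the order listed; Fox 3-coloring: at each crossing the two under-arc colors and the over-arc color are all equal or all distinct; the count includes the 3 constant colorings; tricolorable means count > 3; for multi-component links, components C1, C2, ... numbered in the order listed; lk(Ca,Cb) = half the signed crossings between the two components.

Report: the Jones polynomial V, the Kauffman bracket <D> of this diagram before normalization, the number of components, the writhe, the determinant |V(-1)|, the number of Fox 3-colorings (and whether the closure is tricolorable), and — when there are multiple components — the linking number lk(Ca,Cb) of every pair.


V = -q^-6 + q^-5 - q^-4 + 2q^-3 - q^-2 + q^-1
<D> = A^-8 - A^-4 + 2 - A^4 + A^8 - A^12 (w = -4)
1 component over 14 crossings, w = -4
3 Fox colorings among 3^14, |V(-1)| = 7: not tricolorable
why: w = -4 shifts under R1 moves; the (-A^3)^(4) factor cancels that in V


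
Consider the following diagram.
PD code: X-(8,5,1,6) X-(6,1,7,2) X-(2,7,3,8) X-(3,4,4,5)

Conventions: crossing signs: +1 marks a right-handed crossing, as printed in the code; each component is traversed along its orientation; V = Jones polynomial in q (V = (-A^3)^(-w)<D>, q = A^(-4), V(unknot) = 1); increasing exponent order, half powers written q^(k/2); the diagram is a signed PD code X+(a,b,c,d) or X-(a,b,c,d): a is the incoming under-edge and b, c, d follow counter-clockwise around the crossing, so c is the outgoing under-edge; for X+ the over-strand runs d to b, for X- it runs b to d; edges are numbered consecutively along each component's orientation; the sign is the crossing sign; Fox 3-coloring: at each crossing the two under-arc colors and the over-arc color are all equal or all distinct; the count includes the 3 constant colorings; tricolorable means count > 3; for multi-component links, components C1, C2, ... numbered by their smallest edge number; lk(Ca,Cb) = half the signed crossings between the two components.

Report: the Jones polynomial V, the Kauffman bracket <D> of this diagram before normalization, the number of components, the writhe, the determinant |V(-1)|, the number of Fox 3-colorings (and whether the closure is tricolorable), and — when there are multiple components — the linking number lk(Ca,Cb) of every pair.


Jones polynomial: V(q) = -q^-4 + q^-3 + q^-1
<D> = A^-8 + 1 - A^4; writhe -4
components 1, writhe -4 (4 crossings)
3-colorings: 9 of 3^4, det 3 — tricolorable
note: det 3 = |V(-1)|; divisible by 3, so tricolorable
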